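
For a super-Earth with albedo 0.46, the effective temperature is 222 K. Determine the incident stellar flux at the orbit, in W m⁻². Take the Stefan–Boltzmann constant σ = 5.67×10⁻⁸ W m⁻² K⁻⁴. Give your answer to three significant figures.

1020 W m⁻²

Invert the energy balance for S: S = 4σT⁴/(1−α).
σT⁴ = 5.67×10⁻⁸·(222)⁴ = 137.7 W m⁻².
S = 4·137.7/0.54 = 1020 W m⁻².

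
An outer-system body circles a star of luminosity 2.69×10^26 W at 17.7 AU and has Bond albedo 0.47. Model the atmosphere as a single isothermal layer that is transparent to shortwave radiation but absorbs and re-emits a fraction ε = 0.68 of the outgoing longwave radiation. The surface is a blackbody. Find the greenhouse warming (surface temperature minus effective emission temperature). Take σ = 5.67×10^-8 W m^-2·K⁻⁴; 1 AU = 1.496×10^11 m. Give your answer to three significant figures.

Orbital distance: d = 17.7 AU = 2.648×10^12 m.
S = L/(4πd²) = 3.053 W m^-2.
Effective emission temperature (TOA balance): σT_e⁴ = S(1−α)/4 = 0.4045 W m^-2 → T_e = 51.68 K.
For a single slab of emissivity ε, T_s⁴ = 2T_e⁴/(2−ε); thus T_s = 51.68·(1.515)^(1/4) = 57.34 K.
The atmosphere warms the surface by 5.657 K.

5.66 K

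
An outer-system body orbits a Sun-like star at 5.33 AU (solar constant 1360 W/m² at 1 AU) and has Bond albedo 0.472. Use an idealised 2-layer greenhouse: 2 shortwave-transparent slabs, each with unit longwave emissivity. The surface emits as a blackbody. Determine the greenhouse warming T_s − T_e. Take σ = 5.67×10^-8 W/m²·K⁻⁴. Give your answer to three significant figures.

Flux at the orbit: S = 1360/(5.33)² = 47.87 W/m².
The effective emission temperature is T_e = [S(1−α)/(4σ)]^¼ = 102.7 K.
Surface: T_s = (3)^¼·T_e = 135.2 K.
Warming: T_s − T_e = 32.48 K.

32.5 K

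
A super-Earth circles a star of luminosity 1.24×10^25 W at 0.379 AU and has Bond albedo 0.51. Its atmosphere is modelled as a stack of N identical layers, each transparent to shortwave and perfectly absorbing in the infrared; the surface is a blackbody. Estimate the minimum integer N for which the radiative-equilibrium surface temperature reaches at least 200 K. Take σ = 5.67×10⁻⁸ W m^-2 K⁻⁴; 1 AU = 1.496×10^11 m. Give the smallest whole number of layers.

d = 0.379 × 1.496×10^11 m = 5.670×10^10 m.
S = L/(4πd²) = 307.0 W m^-2.
OLR = S(1−α)/4 = 37.60 W m^-2; the top layer radiates at T_e = 160.5 K.
T_s = (N+1)^(1/4)·T_e ≥ 200 K requires N+1 ≥ (T_s/T_e)⁴ = (200/160.5)⁴ = 2.413.
The minimum whole number is N = 2.

2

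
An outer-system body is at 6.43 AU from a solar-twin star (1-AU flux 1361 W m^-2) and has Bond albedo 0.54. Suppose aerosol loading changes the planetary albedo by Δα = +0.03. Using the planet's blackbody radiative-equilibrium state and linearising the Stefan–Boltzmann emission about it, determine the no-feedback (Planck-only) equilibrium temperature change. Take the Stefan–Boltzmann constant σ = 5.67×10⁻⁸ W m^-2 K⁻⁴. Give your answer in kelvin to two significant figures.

Flux at the orbit: S = 1361/(6.43)² = 32.92 W m^-2.
Reference equilibrium: T_e = [S(1−α)/(4σ)]^(1/4) = 90.39 K.
TOA radiative forcing: ΔF = −S·Δα/4 = −32.92·(+0.03)/4 = -0.2469 W m^-2.
The Planck feedback parameter is 4σT_e³ = 0.1675 W m^-2/K.
ΔT₀ = ΔF/λ_P = -0.2469/0.1675 = -1.47 K.

-1.5 kelvin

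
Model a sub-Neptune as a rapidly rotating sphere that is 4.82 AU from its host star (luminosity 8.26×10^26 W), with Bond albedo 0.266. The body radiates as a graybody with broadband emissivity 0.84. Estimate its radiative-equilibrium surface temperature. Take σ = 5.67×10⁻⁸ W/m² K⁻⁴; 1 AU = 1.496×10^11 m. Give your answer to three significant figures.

d = 4.82 × 1.496×10^11 m = 7.211×10^11 m.
Spreading L over a sphere of radius d: S = 8.26×10^26/(4π·7.21×10^11²) = 126.4 W/m².
Absorbed flux (global mean): S(1−α)/4 = 126.4·0.734/4 = 23.20 W/m².
Radiative balance εσT⁴ = 23.20 gives T = [23.20/(0.84·σ)]^(1/4) = 148.6 K.

149 K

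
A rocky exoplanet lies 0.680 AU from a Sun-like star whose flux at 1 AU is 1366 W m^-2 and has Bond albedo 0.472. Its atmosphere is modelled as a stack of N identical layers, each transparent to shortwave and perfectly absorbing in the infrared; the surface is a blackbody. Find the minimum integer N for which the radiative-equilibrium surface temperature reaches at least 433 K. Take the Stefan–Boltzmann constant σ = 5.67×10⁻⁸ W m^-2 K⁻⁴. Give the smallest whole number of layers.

Flux at the orbit: S = 1366/(0.680)² = 2954 W m^-2.
Top-of-atmosphere balance: σT_e⁴ = S(1−α)/4 = 389.9 W m^-2 → T_e = 288.0 K.
T_s = (N+1)^(1/4)·T_e ≥ 433 K requires N+1 ≥ (T_s/T_e)⁴ = (433/288.0)⁴ = 5.111.
Rounding up, N = 5.

5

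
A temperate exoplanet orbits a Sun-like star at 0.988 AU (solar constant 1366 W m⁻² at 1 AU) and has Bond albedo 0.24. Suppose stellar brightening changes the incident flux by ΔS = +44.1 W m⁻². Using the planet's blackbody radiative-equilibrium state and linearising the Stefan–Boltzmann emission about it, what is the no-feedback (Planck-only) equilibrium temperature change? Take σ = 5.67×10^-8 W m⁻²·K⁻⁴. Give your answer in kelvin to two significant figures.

2.1 kelvin

By the inverse-square law, S = 1366/0.988² = 1399 W m⁻².
The baseline emission temperature is T_e = 261.7 K.
TOA radiative forcing: ΔF = (1−α)ΔS/4 = 0.76·(+44.1)/4 = 8.379 W m⁻².
The Planck feedback parameter is 4σT_e³ = 4.064 W m⁻²/K.
ΔT₀ = ΔF/λ_P = 8.379/4.064 = 2.06 K.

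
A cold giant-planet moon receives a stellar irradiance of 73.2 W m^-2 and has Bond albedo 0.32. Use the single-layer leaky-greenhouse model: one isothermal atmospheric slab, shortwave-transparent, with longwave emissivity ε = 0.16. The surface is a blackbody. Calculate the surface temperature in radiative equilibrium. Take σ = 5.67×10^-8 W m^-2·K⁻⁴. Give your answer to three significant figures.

124 K

At the top of the atmosphere, σT_e⁴ = S(1−α)/4 = 12.44 W m^-2, giving T_e = 121.7 K.
For a single slab of emissivity ε, T_s⁴ = 2T_e⁴/(2−ε); thus T_s = 121.7·(1.087)^(1/4) = 124.3 K.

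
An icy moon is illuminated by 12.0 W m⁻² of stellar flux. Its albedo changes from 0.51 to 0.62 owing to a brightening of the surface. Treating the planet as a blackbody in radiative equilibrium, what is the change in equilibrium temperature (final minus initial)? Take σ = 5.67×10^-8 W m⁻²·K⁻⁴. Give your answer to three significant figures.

-4.39 K

With α = 0.51, T₁ = 71.36 K.
Final:   T₂ = [S(1−0.62)/(4σ)]^(1/4) = 66.96 K.
ΔT = T₂ − T₁ = -4.394 K.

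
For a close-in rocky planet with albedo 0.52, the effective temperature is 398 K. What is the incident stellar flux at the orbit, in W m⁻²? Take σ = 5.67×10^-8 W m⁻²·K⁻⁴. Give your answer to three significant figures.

11900 W m⁻²

From S(1−α)/4 = σT⁴: S = 4σT⁴/(1−α).
σT⁴ = 5.67×10⁻⁸·(398)⁴ = 1423 W m⁻².
S = 4·1423/0.48 = 11860 W m⁻².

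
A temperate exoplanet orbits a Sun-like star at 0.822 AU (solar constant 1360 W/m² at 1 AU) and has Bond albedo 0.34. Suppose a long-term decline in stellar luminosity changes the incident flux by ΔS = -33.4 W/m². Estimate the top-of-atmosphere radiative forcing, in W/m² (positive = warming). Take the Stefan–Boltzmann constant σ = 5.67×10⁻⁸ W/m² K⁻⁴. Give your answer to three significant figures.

-5.51 W/m²

Irradiance scales as 1/d², so S = 1360 W/m² × (1/0.822)² = 2013 W/m².
Only a fraction (1−α) is absorbed and it's spread over 4πR², so ΔF = (1−α)ΔS/4 = -5.511 W/m².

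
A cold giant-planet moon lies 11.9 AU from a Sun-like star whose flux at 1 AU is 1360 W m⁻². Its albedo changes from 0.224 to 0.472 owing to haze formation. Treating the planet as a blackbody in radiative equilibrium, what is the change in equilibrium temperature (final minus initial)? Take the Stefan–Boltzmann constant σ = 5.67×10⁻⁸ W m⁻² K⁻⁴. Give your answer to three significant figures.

Irradiance scales as 1/d², so S = 1360 W m⁻² × (1/11.9)² = 9.604 W m⁻².
Before: T₁ = [9.604·0.776/(4σ)]^(1/4) = 75.71 K.
With α = 0.472, T₂ = 68.76 K.
Change: 68.76 − 75.71 = -6.949 K.

-6.95 K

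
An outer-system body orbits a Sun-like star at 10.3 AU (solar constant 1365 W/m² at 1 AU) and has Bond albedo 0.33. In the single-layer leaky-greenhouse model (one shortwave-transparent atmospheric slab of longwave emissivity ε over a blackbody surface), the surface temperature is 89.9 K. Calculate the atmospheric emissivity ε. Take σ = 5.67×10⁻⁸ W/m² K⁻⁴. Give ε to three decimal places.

Irradiance scales as 1/d², so S = 1365 W/m² × (1/10.3)² = 12.87 W/m².
First, T_e = [12.87·(1−0.33)/(4σ)]^(1/4) = 78.52 K.
Since (2−ε)/2 = (T_e/T_s)⁴ = 0.5819, ε = 0.8362.

0.836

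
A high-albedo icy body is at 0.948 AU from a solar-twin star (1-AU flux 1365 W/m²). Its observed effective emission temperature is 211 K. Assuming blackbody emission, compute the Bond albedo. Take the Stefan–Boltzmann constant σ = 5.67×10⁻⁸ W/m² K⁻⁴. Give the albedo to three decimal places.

Flux at the orbit: S = 1365/(0.948)² = 1519 W/m².
From σT⁴ = S(1−α)/4 we invert for α: 1−α = 4σT⁴/S.
σT⁴ = 112.4 W/m², so 4σT⁴ = 449.5 W/m².
1−α = 449.5/1519 = 0.2960, so α = 0.7040.

0.704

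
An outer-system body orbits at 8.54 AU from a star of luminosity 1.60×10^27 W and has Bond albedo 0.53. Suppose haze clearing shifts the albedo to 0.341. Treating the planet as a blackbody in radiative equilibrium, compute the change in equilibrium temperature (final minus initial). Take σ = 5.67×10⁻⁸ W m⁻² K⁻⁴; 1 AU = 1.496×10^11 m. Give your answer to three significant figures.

d = 8.54 × 1.496×10^11 m = 1.278×10^12 m.
S = L/(4πd²) = 78.01 W m⁻².
With α = 0.53, T₁ = 112.8 K.
After:  T₂ = [78.01·0.659/(4σ)]^(1/4) = 122.7 K.
Change: 122.7 − 112.8 = 9.942 K.

9.94 K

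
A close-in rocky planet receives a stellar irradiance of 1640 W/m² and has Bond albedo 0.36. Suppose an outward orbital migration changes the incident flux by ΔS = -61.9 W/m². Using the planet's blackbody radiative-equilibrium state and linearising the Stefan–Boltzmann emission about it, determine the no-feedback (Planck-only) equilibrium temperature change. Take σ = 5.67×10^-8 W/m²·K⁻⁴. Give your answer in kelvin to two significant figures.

-2.5 K

Reference equilibrium: T_e = [S(1−α)/(4σ)]^(1/4) = 260.8 K.
ΔF = Δ[S(1−α)]/4 = (1−0.36)·-61.9/4 = -9.904 W/m².
Linearising σT⁴ gives d(σT⁴)/dT = 4σT_e³ = 4.024 W/m² per K.
ΔT₀ = ΔF/λ_P = -9.904/4.024 = -2.46 K.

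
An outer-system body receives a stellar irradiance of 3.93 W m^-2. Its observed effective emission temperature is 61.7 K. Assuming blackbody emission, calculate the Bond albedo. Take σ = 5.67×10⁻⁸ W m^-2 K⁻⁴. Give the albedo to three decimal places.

Energy balance: S(1−α)/4 = σT⁴, so 1−α = 4σT⁴/S.
σT⁴ = 0.8217 W m^-2, so 4σT⁴ = 3.287 W m^-2.
Hence α = 1 − 3.287/3.930 = 0.1636.

0.164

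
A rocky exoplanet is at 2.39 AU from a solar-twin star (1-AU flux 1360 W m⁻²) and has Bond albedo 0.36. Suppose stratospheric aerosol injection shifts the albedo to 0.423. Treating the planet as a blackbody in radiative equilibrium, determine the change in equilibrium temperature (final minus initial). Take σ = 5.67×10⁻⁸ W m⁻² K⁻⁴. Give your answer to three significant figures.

Flux at the orbit: S = 1360/(2.39)² = 238.1 W m⁻².
Before: T₁ = [238.1·0.64/(4σ)]^(1/4) = 161.0 K.
Final:   T₂ = [S(1−0.423)/(4σ)]^(1/4) = 156.9 K.
ΔT = T₂ − T₁ = -4.117 K.

-4.12 K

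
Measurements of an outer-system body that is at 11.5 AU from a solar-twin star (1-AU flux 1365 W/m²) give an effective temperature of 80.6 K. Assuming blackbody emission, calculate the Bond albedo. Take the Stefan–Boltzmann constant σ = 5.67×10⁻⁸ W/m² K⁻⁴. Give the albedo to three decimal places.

0.073

Irradiance scales as 1/d², so S = 1365 W/m² × (1/11.5)² = 10.32 W/m².
From σT⁴ = S(1−α)/4 we invert for α: 1−α = 4σT⁴/S.
σT⁴ = 2.393 W/m², so 4σT⁴ = 9.572 W/m².
1−α = 9.572/10.32 = 0.9274, so α = 0.0726.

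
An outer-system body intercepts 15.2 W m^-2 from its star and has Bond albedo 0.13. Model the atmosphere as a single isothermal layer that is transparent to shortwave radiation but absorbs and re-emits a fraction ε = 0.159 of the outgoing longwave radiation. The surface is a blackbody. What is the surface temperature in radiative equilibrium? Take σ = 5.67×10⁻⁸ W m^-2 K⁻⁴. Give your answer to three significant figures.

89.2 K

Effective emission temperature (TOA balance): σT_e⁴ = S(1−α)/4 = 3.306 W m^-2 → T_e = 87.38 K.
The surface balance (absorbed SW + ε·downward IR = σT_s⁴) with T_a⁴ = T_s⁴/2 reduces to T_s = T_e·[2/(2−ε)]^¼ = 89.21 K.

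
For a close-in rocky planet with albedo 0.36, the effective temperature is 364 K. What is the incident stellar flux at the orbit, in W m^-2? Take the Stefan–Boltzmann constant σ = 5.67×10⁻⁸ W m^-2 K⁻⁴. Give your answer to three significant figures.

6220 W m^-2

From S(1−α)/4 = σT⁴: S = 4σT⁴/(1−α).
σT⁴ = 5.67×10⁻⁸·(364)⁴ = 995.4 W m^-2.
So S = 4×995.4/(1−0.36) = 6221 W m^-2.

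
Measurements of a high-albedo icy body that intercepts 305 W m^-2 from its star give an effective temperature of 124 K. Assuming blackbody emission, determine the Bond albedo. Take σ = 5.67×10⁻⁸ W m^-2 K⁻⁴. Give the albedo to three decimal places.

0.824

Rearranging the radiative balance, α = 1 − 4σT⁴/S.
4σT⁴ = 4·5.67×10⁻⁸·(124)⁴ = 53.62 W m^-2.
1−α = 53.62/305.0 = 0.1758, so α = 0.8242.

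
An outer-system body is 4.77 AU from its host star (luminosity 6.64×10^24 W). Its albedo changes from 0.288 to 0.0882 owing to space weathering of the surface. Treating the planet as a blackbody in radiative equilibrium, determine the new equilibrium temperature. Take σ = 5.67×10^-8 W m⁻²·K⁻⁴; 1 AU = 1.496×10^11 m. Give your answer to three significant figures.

45.2 kelvin

d = 4.77 × 1.496×10^11 m = 7.136×10^11 m.
Spreading L over a sphere of radius d: S = 6.64×10^24/(4π·7.14×10^11²) = 1.038 W m⁻².
New equilibrium: T₂ = [(1−0.0882)·1.038/(4σ)]^(1/4) = 45.19 K.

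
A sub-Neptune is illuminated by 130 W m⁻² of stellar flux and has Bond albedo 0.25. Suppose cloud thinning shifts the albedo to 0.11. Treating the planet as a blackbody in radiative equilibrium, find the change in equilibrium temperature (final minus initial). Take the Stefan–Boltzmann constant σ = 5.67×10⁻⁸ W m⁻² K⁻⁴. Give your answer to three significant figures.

With α = 0.25, T₁ = 144.0 K.
After:  T₂ = [130.0·0.89/(4σ)]^(1/4) = 150.3 K.
Change: 150.3 − 144.0 = 6.295 K.

6.29 K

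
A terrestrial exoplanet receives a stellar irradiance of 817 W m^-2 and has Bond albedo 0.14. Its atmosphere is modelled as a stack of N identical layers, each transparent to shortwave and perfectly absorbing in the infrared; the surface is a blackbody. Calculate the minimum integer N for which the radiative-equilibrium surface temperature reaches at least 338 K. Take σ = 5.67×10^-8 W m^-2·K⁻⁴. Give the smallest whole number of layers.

OLR = S(1−α)/4 = 175.7 W m^-2; the top layer radiates at T_e = 235.9 K.
Since T_s⁴ = (N+1)T_e⁴, we need N ≥ (T_s/T_e)⁴ − 1 = 3.213.
Rounding up, N = 4.

4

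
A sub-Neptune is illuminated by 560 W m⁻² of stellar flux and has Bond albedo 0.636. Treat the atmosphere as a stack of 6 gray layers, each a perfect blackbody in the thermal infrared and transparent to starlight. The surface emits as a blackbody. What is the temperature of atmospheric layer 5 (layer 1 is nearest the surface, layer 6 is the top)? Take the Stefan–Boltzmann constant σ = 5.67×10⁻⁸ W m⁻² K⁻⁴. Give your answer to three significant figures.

206 K

OLR = S(1−α)/4 = 50.96 W m⁻²; the top layer radiates at T_e = 173.1 K.
The net upward flux σT_e⁴ is constant between every pair of levels, so T_k⁴ = (N+1−k)T_e⁴.
With k = 5: T_5 = (6+1−5)^¼·173.1 K = 205.9 K.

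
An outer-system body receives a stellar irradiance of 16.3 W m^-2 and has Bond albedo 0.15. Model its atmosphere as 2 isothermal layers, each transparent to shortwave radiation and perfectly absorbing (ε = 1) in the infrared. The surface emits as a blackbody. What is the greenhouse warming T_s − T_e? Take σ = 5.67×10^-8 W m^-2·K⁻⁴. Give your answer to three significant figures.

The effective emission temperature is T_e = [S(1−α)/(4σ)]^¼ = 88.41 K.
T_s = (N+1)^(1/4)·T_e = 116.4 K.
So the greenhouse effect raises the surface by 116.4 − 88.41 = 27.94 K.

27.9 kelvin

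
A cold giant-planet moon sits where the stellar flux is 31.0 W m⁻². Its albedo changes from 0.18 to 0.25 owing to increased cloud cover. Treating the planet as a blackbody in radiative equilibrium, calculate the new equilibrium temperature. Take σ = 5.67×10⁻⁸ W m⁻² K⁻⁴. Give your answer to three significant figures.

New equilibrium: T₂ = [(1−0.25)·31.00/(4σ)]^(1/4) = 100.6 K.

101 K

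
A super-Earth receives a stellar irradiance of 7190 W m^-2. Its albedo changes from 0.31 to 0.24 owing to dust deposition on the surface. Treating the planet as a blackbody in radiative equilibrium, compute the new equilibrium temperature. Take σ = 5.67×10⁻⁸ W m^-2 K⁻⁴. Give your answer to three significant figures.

T₂ = [S(1−α₂)/(4σ)]^(1/4) = [7190·0.76/(4σ)]^(1/4) = 394.0 K.

394 K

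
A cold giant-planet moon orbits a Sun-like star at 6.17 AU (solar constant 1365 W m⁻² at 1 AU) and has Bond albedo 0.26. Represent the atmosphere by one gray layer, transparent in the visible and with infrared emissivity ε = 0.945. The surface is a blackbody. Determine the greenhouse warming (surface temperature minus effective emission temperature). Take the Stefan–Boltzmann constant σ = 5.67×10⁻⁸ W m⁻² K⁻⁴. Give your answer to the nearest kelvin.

Flux at the orbit: S = 1365/(6.17)² = 35.86 W m⁻².
The planet radiates to space at T_e = [S(1−α)/(4σ)]^(1/4) = 104.0 K.
Surface balance with a leaky layer gives σT_s⁴ = σT_e⁴·2/(2−ε), so T_s = T_e·[2/(2−0.945)]^(1/4) = 122.0 K.
The atmosphere warms the surface by 18.03 K.

18 kelvin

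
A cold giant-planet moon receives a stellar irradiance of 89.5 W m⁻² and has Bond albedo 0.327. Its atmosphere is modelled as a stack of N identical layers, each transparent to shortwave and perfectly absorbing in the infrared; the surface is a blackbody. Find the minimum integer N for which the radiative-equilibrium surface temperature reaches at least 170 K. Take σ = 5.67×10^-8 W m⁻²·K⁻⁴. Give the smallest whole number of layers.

The effective emission temperature is T_e = [S(1−α)/(4σ)]^¼ = 127.7 K.
T_s = (N+1)^(1/4)·T_e ≥ 170 K requires N+1 ≥ (T_s/T_e)⁴ = (170/127.7)⁴ = 3.145.
The minimum whole number is N = 3.

3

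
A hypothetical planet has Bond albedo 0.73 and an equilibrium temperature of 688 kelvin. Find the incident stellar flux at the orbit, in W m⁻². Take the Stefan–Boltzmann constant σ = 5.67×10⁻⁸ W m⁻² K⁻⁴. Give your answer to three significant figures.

From S(1−α)/4 = σT⁴: S = 4σT⁴/(1−α).
σT⁴ = 5.67×10⁻⁸·(688)⁴ = 12700 W m⁻².
S = 4·12700/0.27 = 1.882×10^5 W m⁻².

1.88×10^5 W m⁻²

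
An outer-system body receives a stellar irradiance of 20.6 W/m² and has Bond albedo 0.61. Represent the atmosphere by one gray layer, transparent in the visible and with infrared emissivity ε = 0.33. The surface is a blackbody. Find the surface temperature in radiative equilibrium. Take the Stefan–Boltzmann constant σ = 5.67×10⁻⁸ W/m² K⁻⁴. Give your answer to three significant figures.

At the top of the atmosphere, σT_e⁴ = S(1−α)/4 = 2.009 W/m², giving T_e = 77.15 K.
Surface balance with a leaky layer gives σT_s⁴ = σT_e⁴·2/(2−ε), so T_s = T_e·[2/(2−0.33)]^(1/4) = 80.71 K.

80.7 K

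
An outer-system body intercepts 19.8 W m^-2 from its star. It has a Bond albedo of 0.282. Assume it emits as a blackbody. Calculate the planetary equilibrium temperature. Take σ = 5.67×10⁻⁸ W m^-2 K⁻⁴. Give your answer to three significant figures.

Absorbed flux (global mean): S(1−α)/4 = 19.80·0.718/4 = 3.554 W m^-2.
Balancing against σT⁴: T = (3.554/5.67×10⁻⁸)^(1/4) = 88.98 K.

89.0 kelvin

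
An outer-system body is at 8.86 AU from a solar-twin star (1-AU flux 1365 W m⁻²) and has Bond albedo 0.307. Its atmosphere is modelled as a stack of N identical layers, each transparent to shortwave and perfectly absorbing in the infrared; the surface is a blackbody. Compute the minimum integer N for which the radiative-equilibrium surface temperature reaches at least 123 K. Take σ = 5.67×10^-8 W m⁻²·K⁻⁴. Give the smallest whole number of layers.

By the inverse-square law, S = 1365/8.86² = 17.39 W m⁻².
The effective emission temperature is T_e = [S(1−α)/(4σ)]^¼ = 85.38 K.
Since T_s⁴ = (N+1)T_e⁴, we need N ≥ (T_s/T_e)⁴ − 1 = 3.308.
The minimum whole number is N = 4.

4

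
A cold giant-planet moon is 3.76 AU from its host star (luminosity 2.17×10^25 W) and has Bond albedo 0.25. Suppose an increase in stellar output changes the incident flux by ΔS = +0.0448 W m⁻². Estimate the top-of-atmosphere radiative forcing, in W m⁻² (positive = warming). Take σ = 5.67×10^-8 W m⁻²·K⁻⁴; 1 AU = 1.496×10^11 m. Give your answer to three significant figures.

Orbital distance: d = 3.76 AU = 5.625×10^11 m.
Spreading L over a sphere of radius d: S = 2.17×10^25/(4π·5.62×10^11²) = 5.458 W m⁻².
Only a fraction (1−α) is absorbed and it's spread over 4πR², so ΔF = (1−α)ΔS/4 = 0.008400 W m⁻².

0.00840 W m⁻²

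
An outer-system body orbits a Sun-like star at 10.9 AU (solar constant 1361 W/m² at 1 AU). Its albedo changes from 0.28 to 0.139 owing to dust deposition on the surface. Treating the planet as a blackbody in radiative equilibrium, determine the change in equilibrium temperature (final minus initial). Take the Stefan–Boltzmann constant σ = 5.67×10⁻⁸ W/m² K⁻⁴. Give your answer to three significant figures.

3.55 kelvin

Flux at the orbit: S = 1361/(10.9)² = 11.46 W/m².
With α = 0.28, T₁ = 77.66 K.
After:  T₂ = [11.46·0.861/(4σ)]^(1/4) = 81.21 K.
ΔT = T₂ − T₁ = 3.551 K.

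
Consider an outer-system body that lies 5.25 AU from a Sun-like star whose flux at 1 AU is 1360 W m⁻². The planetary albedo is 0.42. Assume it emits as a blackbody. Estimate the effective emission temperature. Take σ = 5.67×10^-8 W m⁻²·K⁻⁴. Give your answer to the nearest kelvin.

By the inverse-square law, S = 1360/5.25² = 49.34 W m⁻².
The planet absorbs (1−α)S over its disc πR² and re-emits over 4πR², so the mean absorbed flux is (1−0.42)·49.34/4 = 7.155 W m⁻².
Set σT⁴ = 7.155 → T = (7.155/σ)^(1/4) = 106.0 K.

106 K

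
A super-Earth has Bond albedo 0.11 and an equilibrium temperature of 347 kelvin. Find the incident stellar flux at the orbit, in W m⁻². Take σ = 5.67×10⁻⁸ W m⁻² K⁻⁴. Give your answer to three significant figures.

From S(1−α)/4 = σT⁴: S = 4σT⁴/(1−α).
σT⁴ = 5.67×10⁻⁸·(347)⁴ = 822.1 W m⁻².
So S = 4×822.1/(1−0.11) = 3695 W m⁻².

3690 W m⁻²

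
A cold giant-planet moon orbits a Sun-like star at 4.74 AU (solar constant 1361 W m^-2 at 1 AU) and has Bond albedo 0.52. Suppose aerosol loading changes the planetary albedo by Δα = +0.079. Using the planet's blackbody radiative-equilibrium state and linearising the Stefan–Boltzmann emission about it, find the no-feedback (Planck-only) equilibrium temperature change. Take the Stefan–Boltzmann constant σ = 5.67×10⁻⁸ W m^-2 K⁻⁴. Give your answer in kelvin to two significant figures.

-4.4 K

Irradiance scales as 1/d², so S = 1361 W m^-2 × (1/4.74)² = 60.58 W m^-2.
Unperturbed T_e = [60.58·(1−0.52)/(4σ)]^¼ = 106.4 K.
TOA radiative forcing: ΔF = −S·Δα/4 = −60.58·(+0.079)/4 = -1.196 W m^-2.
Linearising σT⁴ gives d(σT⁴)/dT = 4σT_e³ = 0.2733 W m^-2 per K.
ΔT₀ = ΔF/λ_P = -1.196/0.2733 = -4.38 K.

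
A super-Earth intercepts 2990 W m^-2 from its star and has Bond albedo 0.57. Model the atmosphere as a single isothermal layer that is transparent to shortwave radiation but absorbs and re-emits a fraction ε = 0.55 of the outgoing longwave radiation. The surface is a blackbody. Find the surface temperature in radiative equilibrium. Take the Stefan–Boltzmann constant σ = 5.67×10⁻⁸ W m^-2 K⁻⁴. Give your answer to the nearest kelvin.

Effective emission temperature (TOA balance): σT_e⁴ = S(1−α)/4 = 321.4 W m^-2 → T_e = 274.4 K.
Surface balance with a leaky layer gives σT_s⁴ = σT_e⁴·2/(2−ε), so T_s = T_e·[2/(2−0.55)]^(1/4) = 297.4 K.

297 kelvin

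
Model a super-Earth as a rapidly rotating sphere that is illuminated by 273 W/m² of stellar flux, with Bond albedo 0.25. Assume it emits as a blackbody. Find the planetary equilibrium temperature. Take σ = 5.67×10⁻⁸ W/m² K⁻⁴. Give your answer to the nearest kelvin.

The planet absorbs (1−α)S over its disc πR² and re-emits over 4πR², so the mean absorbed flux is (1−0.25)·273.0/4 = 51.19 W/m².
Set σT⁴ = 51.19 → T = (51.19/σ)^(1/4) = 173.3 K.

173 kelvin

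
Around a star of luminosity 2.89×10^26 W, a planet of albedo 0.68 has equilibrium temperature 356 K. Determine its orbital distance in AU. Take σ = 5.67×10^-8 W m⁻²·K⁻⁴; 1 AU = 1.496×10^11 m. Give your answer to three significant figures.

Energy balance gives S = 4σT⁴/(1−α) = 11380 W m⁻².
Then d = [L/(4πS)]^(1/2) = 4.495×10^10 m, i.e. 0.3004 AU.

0.300 AU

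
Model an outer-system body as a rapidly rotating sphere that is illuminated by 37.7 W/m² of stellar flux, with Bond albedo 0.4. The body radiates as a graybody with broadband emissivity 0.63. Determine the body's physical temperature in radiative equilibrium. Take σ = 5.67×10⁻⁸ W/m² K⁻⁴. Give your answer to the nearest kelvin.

112 kelvin

Averaging over the sphere, the absorbed flux is S(1−α)/4 = 5.655 W/m².
Radiative balance εσT⁴ = 5.655 gives T = [5.655/(0.63·σ)]^(1/4) = 112.2 K.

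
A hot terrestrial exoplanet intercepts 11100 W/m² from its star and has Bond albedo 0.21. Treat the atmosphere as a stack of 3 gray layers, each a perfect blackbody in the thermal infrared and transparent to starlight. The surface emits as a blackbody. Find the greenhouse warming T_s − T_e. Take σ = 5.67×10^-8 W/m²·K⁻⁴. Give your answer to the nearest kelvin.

184 K

Top-of-atmosphere balance: σT_e⁴ = S(1−α)/4 = 2192 W/m² → T_e = 443.4 K.
Surface: T_s = (4)^¼·T_e = 627.1 K.
So the greenhouse effect raises the surface by 627.1 − 443.4 = 183.7 K.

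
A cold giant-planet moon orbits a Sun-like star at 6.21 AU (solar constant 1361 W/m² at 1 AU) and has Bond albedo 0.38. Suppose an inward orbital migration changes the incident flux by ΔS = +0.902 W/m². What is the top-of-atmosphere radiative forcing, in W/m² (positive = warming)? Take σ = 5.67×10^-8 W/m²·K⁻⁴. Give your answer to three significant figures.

0.140 W/m²

Irradiance scales as 1/d², so S = 1361 W/m² × (1/6.21)² = 35.29 W/m².
Only a fraction (1−α) is absorbed and it's spread over 4πR², so ΔF = (1−α)ΔS/4 = 0.1398 W/m².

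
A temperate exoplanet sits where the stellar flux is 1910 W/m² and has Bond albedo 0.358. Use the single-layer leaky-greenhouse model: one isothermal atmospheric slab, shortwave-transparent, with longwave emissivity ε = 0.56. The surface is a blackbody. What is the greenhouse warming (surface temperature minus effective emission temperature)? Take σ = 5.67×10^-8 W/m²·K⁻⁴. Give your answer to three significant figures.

At the top of the atmosphere, σT_e⁴ = S(1−α)/4 = 306.6 W/m², giving T_e = 271.2 K.
The surface balance (absorbed SW + ε·downward IR = σT_s⁴) with T_a⁴ = T_s⁴/2 reduces to T_s = T_e·[2/(2−ε)]^¼ = 294.4 K.
The atmosphere warms the surface by 23.21 K.

23.2 kelvin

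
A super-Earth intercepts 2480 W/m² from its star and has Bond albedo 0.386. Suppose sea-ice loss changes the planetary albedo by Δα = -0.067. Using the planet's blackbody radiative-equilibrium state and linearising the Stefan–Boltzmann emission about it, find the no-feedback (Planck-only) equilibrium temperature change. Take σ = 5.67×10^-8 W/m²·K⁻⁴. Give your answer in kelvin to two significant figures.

7.8 K

Unperturbed T_e = [2480·(1−0.386)/(4σ)]^¼ = 286.2 K.
TOA radiative forcing: ΔF = −S·Δα/4 = −2480·(-0.067)/4 = 41.54 W/m².
Planck response: λ_P = 4σT_e³ = 4·5.67×10⁻⁸·(286.2)³ = 5.320 W/m²/K.
Hence the no-feedback warming is ΔF/(4σT_e³) = 7.81 K.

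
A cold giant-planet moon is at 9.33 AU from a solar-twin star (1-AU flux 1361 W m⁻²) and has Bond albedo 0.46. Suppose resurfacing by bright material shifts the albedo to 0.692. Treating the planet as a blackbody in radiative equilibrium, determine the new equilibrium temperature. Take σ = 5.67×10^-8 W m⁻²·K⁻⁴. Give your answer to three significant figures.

Irradiance scales as 1/d², so S = 1361 W m⁻² × (1/9.33)² = 15.63 W m⁻².
With the new albedo, S(1−α₂)/4 = 1.204 W m⁻², so T₂ = 67.88 K.

67.9 K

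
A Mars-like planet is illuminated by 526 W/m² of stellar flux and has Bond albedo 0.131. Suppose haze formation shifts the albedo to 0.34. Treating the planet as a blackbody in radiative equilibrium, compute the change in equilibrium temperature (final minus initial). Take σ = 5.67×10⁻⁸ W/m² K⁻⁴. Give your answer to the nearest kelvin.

With α = 0.131, T₁ = 211.9 K.
With α = 0.34, T₂ = 197.8 K.
Change: 197.8 − 211.9 = -14.08 K.

-14 kelvin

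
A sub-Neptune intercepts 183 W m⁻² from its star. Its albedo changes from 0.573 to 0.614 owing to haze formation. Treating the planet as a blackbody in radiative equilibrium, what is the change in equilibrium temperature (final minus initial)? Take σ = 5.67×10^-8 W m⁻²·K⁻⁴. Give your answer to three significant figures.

With α = 0.573, T₁ = 136.2 K.
Final:   T₂ = [S(1−0.614)/(4σ)]^(1/4) = 132.8 K.
Change: 132.8 − 136.2 = -3.395 K.

-3.40 K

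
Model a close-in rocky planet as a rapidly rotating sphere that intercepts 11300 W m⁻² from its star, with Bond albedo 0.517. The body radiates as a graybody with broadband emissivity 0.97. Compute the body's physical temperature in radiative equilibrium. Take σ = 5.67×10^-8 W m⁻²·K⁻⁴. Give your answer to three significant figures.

Absorbed flux (global mean): S(1−α)/4 = 11300·0.483/4 = 1364 W m⁻².
Radiative balance εσT⁴ = 1364 gives T = [1364/(0.97·σ)]^(1/4) = 396.9 K.

397 K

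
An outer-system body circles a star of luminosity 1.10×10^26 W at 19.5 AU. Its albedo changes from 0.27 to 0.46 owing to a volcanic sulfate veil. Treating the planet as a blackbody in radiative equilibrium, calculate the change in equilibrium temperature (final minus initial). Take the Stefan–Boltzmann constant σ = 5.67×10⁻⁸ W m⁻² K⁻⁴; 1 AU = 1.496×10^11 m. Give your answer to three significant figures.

d = 19.5 × 1.496×10^11 m = 2.917×10^12 m.
S = L/(4πd²) = 1.029 W m⁻².
Initial: T₁ = [S(1−0.27)/(4σ)]^(1/4) = 42.66 K.
After:  T₂ = [1.029·0.54/(4σ)]^(1/4) = 39.56 K.
ΔT = T₂ − T₁ = -3.097 K.

-3.10 K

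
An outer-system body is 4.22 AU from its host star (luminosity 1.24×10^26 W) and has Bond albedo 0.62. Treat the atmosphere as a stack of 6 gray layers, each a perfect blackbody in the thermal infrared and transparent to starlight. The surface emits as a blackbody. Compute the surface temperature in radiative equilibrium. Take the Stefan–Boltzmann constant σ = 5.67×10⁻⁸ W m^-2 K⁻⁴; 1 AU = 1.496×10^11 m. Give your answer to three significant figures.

d = 4.22 × 1.496×10^11 m = 6.313×10^11 m.
Flux at the orbit: S = L/(4πd²) = 1.24×10^26/(4π·(6.31×10^11)²) = 24.76 W m^-2.
The effective emission temperature is T_e = [S(1−α)/(4σ)]^¼ = 80.25 K.
For an N-layer opaque stack, T_s⁴ = (N+1)T_e⁴, hence T_s = (7)^(1/4)×80.25 K = 130.5 K.

131 K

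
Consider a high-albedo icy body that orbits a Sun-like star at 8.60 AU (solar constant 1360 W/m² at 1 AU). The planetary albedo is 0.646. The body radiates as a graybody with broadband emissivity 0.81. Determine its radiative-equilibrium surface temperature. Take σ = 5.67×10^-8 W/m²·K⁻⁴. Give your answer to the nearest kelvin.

77 K

By the inverse-square law, S = 1360/8.60² = 18.39 W/m².
The planet absorbs (1−α)S over its disc πR² and re-emits over 4πR², so the mean absorbed flux is (1−0.646)·18.39/4 = 1.627 W/m².
Radiative balance εσT⁴ = 1.627 gives T = [1.627/(0.81·σ)]^(1/4) = 77.15 K.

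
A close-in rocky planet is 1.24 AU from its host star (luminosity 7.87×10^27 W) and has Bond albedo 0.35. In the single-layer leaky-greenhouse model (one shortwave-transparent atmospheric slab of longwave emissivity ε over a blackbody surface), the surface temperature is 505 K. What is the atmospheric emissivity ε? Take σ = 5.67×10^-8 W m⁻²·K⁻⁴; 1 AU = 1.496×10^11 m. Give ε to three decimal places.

d = 1.24 × 1.496×10^11 m = 1.855×10^11 m.
Flux at the orbit: S = L/(4πd²) = 7.87×10^27/(4π·(1.86×10^11)²) = 18200 W m⁻².
TOA balance gives T_e = 477.9 K.
Since (2−ε)/2 = (T_e/T_s)⁴ = 0.8020, ε = 0.3960.

0.396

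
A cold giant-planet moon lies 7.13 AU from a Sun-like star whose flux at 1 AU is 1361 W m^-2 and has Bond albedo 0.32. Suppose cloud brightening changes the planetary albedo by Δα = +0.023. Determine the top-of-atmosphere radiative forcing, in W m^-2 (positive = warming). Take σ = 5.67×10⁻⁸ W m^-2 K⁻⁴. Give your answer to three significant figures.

-0.154 W m^-2

By the inverse-square law, S = 1361/7.13² = 26.77 W m^-2.
The change in absorbed flux is Δ[S(1−α)/4] = −SΔα/4 = -0.1539 W m^-2.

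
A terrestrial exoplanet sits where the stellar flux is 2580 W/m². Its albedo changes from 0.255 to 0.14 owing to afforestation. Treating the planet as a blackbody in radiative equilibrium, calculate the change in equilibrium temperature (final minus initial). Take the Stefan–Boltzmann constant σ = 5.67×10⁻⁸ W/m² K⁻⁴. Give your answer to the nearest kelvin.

With α = 0.255, T₁ = 303.4 K.
After:  T₂ = [2580·0.86/(4σ)]^(1/4) = 314.5 K.
ΔT = T₂ − T₁ = 11.09 K.

11 kelvin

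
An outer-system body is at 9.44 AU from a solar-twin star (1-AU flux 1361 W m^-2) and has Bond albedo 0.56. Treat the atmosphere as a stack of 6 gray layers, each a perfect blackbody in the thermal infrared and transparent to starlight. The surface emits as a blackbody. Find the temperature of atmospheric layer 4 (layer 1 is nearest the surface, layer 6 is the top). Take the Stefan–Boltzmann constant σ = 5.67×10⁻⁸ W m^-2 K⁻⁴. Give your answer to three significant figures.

Flux at the orbit: S = 1361/(9.44)² = 15.27 W m^-2.
The effective emission temperature is T_e = [S(1−α)/(4σ)]^¼ = 73.78 K.
In the N-layer model, layer k (counted from the surface) has T_k = (N+1−k)^(1/4)·T_e.
T_4 = (3)^(1/4)·73.78 = 97.10 K.

97.1 K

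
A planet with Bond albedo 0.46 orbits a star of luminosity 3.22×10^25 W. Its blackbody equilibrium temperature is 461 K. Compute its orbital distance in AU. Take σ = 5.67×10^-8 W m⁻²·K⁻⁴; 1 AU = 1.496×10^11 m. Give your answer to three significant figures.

0.0777 AU

Energy balance gives S = 4σT⁴/(1−α) = 18970 W m⁻².
S = L/(4πd²) → d = √(L/4πS) = √(3.22×10^25/(4π·18970)) = 1.162×10^10 m = 0.07769 AU.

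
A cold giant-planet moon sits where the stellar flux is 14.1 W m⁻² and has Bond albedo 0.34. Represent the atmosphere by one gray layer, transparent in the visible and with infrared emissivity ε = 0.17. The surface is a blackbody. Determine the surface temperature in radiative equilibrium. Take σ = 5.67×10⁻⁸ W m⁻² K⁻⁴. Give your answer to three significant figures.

At the top of the atmosphere, σT_e⁴ = S(1−α)/4 = 2.326 W m⁻², giving T_e = 80.04 K.
The surface balance (absorbed SW + ε·downward IR = σT_s⁴) with T_a⁴ = T_s⁴/2 reduces to T_s = T_e·[2/(2−ε)]^¼ = 81.83 K.

81.8 K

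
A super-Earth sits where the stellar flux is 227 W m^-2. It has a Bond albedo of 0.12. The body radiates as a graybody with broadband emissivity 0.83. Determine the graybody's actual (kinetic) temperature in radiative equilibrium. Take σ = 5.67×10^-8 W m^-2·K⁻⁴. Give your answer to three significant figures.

180 kelvin

The planet absorbs (1−α)S over its disc πR² and re-emits over 4πR², so the mean absorbed flux is (1−0.12)·227.0/4 = 49.94 W m^-2.
Radiative balance εσT⁴ = 49.94 gives T = [49.94/(0.83·σ)]^(1/4) = 180.5 K.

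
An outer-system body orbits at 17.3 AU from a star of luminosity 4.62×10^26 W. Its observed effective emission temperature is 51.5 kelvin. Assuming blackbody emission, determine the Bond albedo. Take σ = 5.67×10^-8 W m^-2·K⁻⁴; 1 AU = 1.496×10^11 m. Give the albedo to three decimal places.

0.709

Orbital distance: d = 17.3 AU = 2.588×10^12 m.
Spreading L over a sphere of radius d: S = 4.62×10^26/(4π·2.59×10^12²) = 5.489 W m^-2.
Energy balance: S(1−α)/4 = σT⁴, so 1−α = 4σT⁴/S.
σT⁴ = 0.3989 W m^-2, so 4σT⁴ = 1.595 W m^-2.
1−α = 1.595/5.489 = 0.2907, so α = 0.7093.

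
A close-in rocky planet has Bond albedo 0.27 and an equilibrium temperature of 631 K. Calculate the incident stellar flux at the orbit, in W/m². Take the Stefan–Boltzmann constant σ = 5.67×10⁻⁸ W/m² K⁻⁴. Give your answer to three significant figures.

From S(1−α)/4 = σT⁴: S = 4σT⁴/(1−α).
σT⁴ = 5.67×10⁻⁸·(631)⁴ = 8989 W/m².
S = 4·8989/0.73 = 49250 W/m².

49300 W/m²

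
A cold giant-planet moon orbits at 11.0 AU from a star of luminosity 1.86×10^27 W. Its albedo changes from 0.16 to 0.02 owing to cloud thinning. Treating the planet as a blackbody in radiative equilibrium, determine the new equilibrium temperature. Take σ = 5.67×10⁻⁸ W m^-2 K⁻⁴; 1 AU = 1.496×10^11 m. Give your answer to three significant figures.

d = 11.0 × 1.496×10^11 m = 1.646×10^12 m.
S = L/(4πd²) = 54.66 W m^-2.
T₂ = [S(1−α₂)/(4σ)]^(1/4) = [54.66·0.98/(4σ)]^(1/4) = 124.0 K.

124 K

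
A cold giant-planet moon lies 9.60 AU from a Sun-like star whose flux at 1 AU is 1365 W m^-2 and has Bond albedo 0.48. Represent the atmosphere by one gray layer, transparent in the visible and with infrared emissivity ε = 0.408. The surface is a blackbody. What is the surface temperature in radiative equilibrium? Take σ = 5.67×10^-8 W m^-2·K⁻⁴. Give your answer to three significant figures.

Flux at the orbit: S = 1365/(9.60)² = 14.81 W m^-2.
At the top of the atmosphere, σT_e⁴ = S(1−α)/4 = 1.925 W m^-2, giving T_e = 76.34 K.
For a single slab of emissivity ε, T_s⁴ = 2T_e⁴/(2−ε); thus T_s = 76.34·(1.256)^(1/4) = 80.82 K.

80.8 K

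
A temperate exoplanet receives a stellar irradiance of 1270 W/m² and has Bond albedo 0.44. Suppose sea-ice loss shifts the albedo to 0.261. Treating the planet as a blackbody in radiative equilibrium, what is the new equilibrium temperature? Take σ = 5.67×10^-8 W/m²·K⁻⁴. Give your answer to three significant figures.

With the new albedo, S(1−α₂)/4 = 234.6 W/m², so T₂ = 253.6 K.

254 K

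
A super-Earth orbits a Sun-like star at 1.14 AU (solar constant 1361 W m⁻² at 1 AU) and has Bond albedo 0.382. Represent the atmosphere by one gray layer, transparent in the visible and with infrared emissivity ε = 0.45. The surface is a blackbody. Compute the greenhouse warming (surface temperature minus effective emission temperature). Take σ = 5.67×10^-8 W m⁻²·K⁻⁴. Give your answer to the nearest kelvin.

By the inverse-square law, S = 1361/1.14² = 1047 W m⁻².
Effective emission temperature (TOA balance): σT_e⁴ = S(1−α)/4 = 161.8 W m⁻² → T_e = 231.1 K.
The surface balance (absorbed SW + ε·downward IR = σT_s⁴) with T_a⁴ = T_s⁴/2 reduces to T_s = T_e·[2/(2−ε)]^¼ = 246.3 K.
T_s − T_e = 246.3 − 231.1 = 15.21 K.

15 K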